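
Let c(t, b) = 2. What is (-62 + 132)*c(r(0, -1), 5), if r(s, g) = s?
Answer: 140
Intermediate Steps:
(-62 + 132)*c(r(0, -1), 5) = (-62 + 132)*2 = 70*2 = 140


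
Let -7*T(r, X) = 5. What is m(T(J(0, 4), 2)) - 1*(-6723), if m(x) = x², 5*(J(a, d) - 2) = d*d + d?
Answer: 329452/49 ≈ 6723.5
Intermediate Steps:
J(a, d) = 2 + d/5 + d²/5 (J(a, d) = 2 + (d*d + d)/5 = 2 + (d² + d)/5 = 2 + (d + d²)/5 = 2 + (d/5 + d²/5) = 2 + d/5 + d²/5)
T(r, X) = -5/7 (T(r, X) = -⅐*5 = -5/7)
m(T(J(0, 4), 2)) - 1*(-6723) = (-5/7)² - 1*(-6723) = 25/49 + 6723 = 329452/49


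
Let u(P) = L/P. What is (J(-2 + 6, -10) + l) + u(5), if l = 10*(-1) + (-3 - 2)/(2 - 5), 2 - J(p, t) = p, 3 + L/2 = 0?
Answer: -173/15 ≈ -11.533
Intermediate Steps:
L = -6 (L = -6 + 2*0 = -6 + 0 = -6)
J(p, t) = 2 - p
u(P) = -6/P
l = -25/3 (l = -10 - 5/(-3) = -10 - 5*(-⅓) = -10 + 5/3 = -25/3 ≈ -8.3333)
(J(-2 + 6, -10) + l) + u(5) = ((2 - (-2 + 6)) - 25/3) - 6/5 = ((2 - 1*4) - 25/3) - 6*⅕ = ((2 - 4) - 25/3) - 6/5 = (-2 - 25/3) - 6/5 = -31/3 - 6/5 = -173/15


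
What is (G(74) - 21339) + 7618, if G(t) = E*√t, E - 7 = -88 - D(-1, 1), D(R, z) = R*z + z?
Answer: -13721 - 81*√74 ≈ -14418.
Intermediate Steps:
D(R, z) = z + R*z
E = -81 (E = 7 + (-88 - (1 - 1)) = 7 + (-88 - 0) = 7 + (-88 - 1*0) = 7 + (-88 + 0) = 7 - 88 = -81)
G(t) = -81*√t
(G(74) - 21339) + 7618 = (-81*√74 - 21339) + 7618 = (-21339 - 81*√74) + 7618 = -13721 - 81*√74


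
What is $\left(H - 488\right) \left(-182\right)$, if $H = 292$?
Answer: $35672$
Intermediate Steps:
$\left(H - 488\right) \left(-182\right) = \left(292 - 488\right) \left(-182\right) = \left(-196\right) \left(-182\right) = 35672$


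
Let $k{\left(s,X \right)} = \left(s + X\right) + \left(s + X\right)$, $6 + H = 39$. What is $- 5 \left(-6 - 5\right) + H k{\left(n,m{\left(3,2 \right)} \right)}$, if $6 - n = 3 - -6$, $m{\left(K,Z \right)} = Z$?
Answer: $-11$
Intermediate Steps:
$H = 33$ ($H = -6 + 39 = 33$)
$n = -3$ ($n = 6 - \left(3 - -6\right) = 6 - \left(3 + 6\right) = 6 - 9 = -3$)
$k{\left(s,X \right)} = 2 X + 2 s$ ($k{\left(s,X \right)} = \left(X + s\right) + \left(X + s\right) = 2 X + 2 s$)
$- 5 \left(-6 - 5\right) + H k{\left(n,m{\left(3,2 \right)} \right)} = - 5 \left(-6 - 5\right) + 33 \left(2 \cdot 2 + 2 \left(-3\right)\right) = \left(-5\right) \left(-11\right) + 33 \left(4 - 6\right) = 55 + 33 \left(-2\right) = 55 - 66 = -11$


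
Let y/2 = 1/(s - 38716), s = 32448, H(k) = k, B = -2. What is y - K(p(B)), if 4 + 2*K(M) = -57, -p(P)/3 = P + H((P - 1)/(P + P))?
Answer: 47793/1567 ≈ 30.500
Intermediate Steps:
p(P) = -3*P - 3*(-1 + P)/(2*P) (p(P) = -3*(P + (P - 1)/(P + P)) = -3*(P + (-1 + P)/((2*P))) = -3*(P + (-1 + P)*(1/(2*P))) = -3*(P + (-1 + P)/(2*P)) = -3*P - 3*(-1 + P)/(2*P))
K(M) = -61/2 (K(M) = -2 + (½)*(-57) = -2 - 57/2 = -61/2)
y = -1/3134 (y = 2/(32448 - 38716) = 2/(-6268) = 2*(-1/6268) = -1/3134 ≈ -0.00031908)
y - K(p(B)) = -1/3134 - 1*(-61/2) = -1/3134 + 61/2 = 47793/1567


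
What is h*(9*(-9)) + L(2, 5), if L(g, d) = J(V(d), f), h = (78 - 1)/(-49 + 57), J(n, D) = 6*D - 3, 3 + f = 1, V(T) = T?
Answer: -6357/8 ≈ -794.63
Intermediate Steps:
f = -2 (f = -3 + 1 = -2)
J(n, D) = -3 + 6*D
h = 77/8 ≈ 9.6250
L(g, d) = -15 (L(g, d) = -3 + 6*(-2) = -3 - 12 = -15)
h*(9*(-9)) + L(2, 5) = 77*(9*(-9))/8 - 15 = (77/8)*(-81) - 15 = -6237/8 - 15 = -6357/8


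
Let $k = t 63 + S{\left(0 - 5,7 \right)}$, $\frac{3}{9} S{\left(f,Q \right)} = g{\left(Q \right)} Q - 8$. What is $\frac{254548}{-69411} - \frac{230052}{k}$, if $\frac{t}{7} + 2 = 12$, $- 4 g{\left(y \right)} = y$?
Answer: $- \frac{7588992116}{134171463} \approx -56.562$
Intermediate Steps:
$g{\left(y \right)} = - \frac{y}{4}$
$t = 70$ ($t = -14 + 7 \cdot 12 = -14 + 84 = 70$)
$S{\left(f,Q \right)} = -24 - \frac{3 Q^{2}}{4}$ ($S{\left(f,Q \right)} = 3 \left(- \frac{Q}{4} Q - 8\right) = 3 \left(- \frac{Q^{2}}{4} - 8\right) = 3 \left(-8 - \frac{Q^{2}}{4}\right) = -24 - \frac{3 Q^{2}}{4}$)
$k = \frac{17397}{4}$ ($k = 70 \cdot 63 - \left(24 + \frac{3 \cdot 7^{2}}{4}\right) = 4410 - \frac{243}{4} = \frac{17397}{4} \approx 4349.3$)
$\frac{254548}{-69411} - \frac{230052}{k} = \frac{254548}{-69411} - \frac{230052}{\frac{17397}{4}} = 254548 \left(- \frac{1}{69411}\right) - \frac{306736}{5799} = - \frac{254548}{69411} - \frac{306736}{5799} = - \frac{7588992116}{134171463}$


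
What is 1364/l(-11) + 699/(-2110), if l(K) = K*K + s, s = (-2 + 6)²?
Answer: 2782277/289070 ≈ 9.6249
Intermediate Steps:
s = 16 (s = 4² = 16)
l(K) = 16 + K² (l(K) = K*K + 16 = K² + 16 = 16 + K²)
1364/l(-11) + 699/(-2110) = 1364/(16 + (-11)²) + 699/(-2110) = 1364/(16 + 121) + 699*(-1/2110) = 1364/137 - 699/2110 = 2782277/289070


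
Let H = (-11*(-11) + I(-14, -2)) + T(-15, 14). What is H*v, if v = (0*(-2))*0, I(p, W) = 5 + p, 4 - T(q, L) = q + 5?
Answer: 0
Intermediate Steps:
T(q, L) = -1 - q (T(q, L) = 4 - (q + 5) = 4 - (5 + q) = 4 + (-5 - q) = -1 - q)
v = 0 (v = 0*0 = 0)
H = 126 (H = (-11*(-11) + (5 - 14)) + (-1 - 1*(-15)) = (121 - 9) + (-1 + 15) = 112 + 14 = 126)
H*v = 126*0 = 0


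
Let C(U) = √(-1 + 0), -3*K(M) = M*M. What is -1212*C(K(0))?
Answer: -1212*I ≈ -1212.0*I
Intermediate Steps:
K(M) = -M²/3 (K(M) = -M*M/3 = -M²/3)
C(U) = I (C(U) = √(-1) = I)
-1212*C(K(0)) = -1212*I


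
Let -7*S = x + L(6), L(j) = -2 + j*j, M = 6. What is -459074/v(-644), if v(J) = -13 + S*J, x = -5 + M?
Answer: -459074/3207 ≈ -143.15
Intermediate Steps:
L(j) = -2 + j²
x = 1 (x = -5 + 6 = 1)
S = -5 (S = -(1 + (-2 + 6²))/7 = -(1 + (-2 + 36))/7 = -(1 + 34)/7 = -⅐*35 = -5)
v(J) = -13 - 5*J
-459074/v(-644) = -459074/(-13 - 5*(-644)) = -459074/(-13 + 3220) = -459074/3207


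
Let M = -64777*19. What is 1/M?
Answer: -1/1230763 ≈ -8.1250e-7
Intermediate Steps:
M = -1230763
1/M = 1/(-1230763) = -1/1230763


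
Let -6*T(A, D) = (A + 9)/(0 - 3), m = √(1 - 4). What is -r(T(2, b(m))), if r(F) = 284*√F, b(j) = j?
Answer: -142*√22/3 ≈ -222.01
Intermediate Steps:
m = I*√3 (m = √(-3) = I*√3 ≈ 1.732*I)
T(A, D) = ½ + A/18 (T(A, D) = -(A + 9)/(6*(0 - 3)) = -(9 + A)/(6*(-3)) = -(9 + A)*(-1)/(6*3) = -(-3 - A/3)/6 = ½ + A/18)
-r(T(2, b(m))) = -284*√(½ + (1/18)*2) = -284*√(½ + ⅑) = -284*√(11/18) = -284*√22/6 = -142*√22/3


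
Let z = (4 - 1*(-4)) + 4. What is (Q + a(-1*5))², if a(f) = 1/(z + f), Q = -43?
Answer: 90000/49 ≈ 1836.7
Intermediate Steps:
z = 12 (z = (4 + 4) + 4 = 8 + 4 = 12)
a(f) = 1/(12 + f)
(Q + a(-1*5))² = (-43 + 1/(12 - 1*5))² = (-43 + 1/(12 - 5))² = (-43 + 1/7)² = (-43 + ⅐)² = (-300/7)² = 90000/49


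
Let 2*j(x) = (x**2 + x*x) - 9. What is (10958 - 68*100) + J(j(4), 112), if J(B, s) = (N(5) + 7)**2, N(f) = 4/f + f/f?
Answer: 105886/25 ≈ 4235.4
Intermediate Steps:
j(x) = -9/2 + x**2 (j(x) = ((x**2 + x*x) - 9)/2 = ((x**2 + x**2) - 9)/2 = (2*x**2 - 9)/2 = (-9 + 2*x**2)/2 = -9/2 + x**2)
N(f) = 1 + 4/f (N(f) = 4/f + 1 = 1 + 4/f)
J(B, s) = 1936/25 (J(B, s) = ((4 + 5)/5 + 7)**2 = ((1/5)*9 + 7)**2 = (9/5 + 7)**2 = (44/5)**2 = 1936/25)
(10958 - 68*100) + J(j(4), 112) = (10958 - 68*100) + 1936/25 = (10958 - 6800) + 1936/25 = 4158 + 1936/25 = 105886/25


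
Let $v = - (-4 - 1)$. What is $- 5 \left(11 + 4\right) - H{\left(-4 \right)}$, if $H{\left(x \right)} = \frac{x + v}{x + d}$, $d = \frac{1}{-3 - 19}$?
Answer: $- \frac{6653}{89} \approx -74.753$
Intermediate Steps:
$d = - \frac{1}{22}$ ($d = \frac{1}{-22} = - \frac{1}{22} \approx -0.045455$)
$v = 5$ ($v = \left(-1\right) \left(-5\right) = 5$)
$H{\left(x \right)} = \frac{5 + x}{- \frac{1}{22} + x}$ ($H{\left(x \right)} = \frac{x + 5}{x - \frac{1}{22}} = \frac{5 + x}{- \frac{1}{22} + x}$)
$- 5 \left(11 + 4\right) - H{\left(-4 \right)} = - 5 \left(11 + 4\right) - \frac{22 \left(5 - 4\right)}{-1 + 22 \left(-4\right)} = \left(-5\right) 15 - 22 \frac{1}{-1 - 88} \cdot 1 = -75 - 22 \frac{1}{-89} \cdot 1 = -75 - 22 \left(- \frac{1}{89}\right) 1 = -75 - - \frac{22}{89} = -75 + \frac{22}{89} = - \frac{6653}{89}$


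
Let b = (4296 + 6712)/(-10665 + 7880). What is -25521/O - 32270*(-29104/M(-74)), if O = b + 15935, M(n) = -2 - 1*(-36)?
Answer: 1225581605521055/44367967 ≈ 2.7623e+7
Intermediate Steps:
M(n) = 34 (M(n) = -2 + 36 = 34)
b = -11008/2785 (b = 11008/(-2785) = 11008*(-1/2785) = -11008/2785 ≈ -3.9526)
O = 44367967/2785 (O = -11008/2785 + 15935 = 44367967/2785 ≈ 15931.)
-25521/O - 32270*(-29104/M(-74)) = -25521/44367967/2785 - 32270/(34/(-29104)) = -25521*2785/44367967 - 32270/(34*(-1/29104)) = -71075985/44367967 - 32270/(-1/856) = -71075985/44367967 - 32270*(-856) = -71075985/44367967 + 27623120 = 1225581605521055/44367967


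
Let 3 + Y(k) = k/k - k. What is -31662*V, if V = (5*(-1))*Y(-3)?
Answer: 158310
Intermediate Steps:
Y(k) = -2 - k (Y(k) = -3 + (k/k - k) = -3 + (1 - k) = -2 - k)
V = -5 (V = (5*(-1))*(-2 - 1*(-3)) = -5*(-2 + 3) = -5*1 = -5)
-31662*V = -31662*(-5) = 158310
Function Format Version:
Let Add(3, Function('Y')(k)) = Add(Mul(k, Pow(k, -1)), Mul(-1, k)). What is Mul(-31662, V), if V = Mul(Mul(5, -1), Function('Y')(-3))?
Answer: 158310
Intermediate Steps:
Function('Y')(k) = Add(-2, Mul(-1, k)) (Function('Y')(k) = Add(-3, Add(Mul(k, Pow(k, -1)), Mul(-1, k))) = Add(-3, Add(1, Mul(-1, k))) = Add(-2, Mul(-1, k)))
V = -5 (V = Mul(Mul(5, -1), Add(-2, Mul(-1, -3))) = Mul(-5, Add(-2, 3)) = Mul(-5, 1) = -5)
Mul(-31662, V) = Mul(-31662, -5) = 158310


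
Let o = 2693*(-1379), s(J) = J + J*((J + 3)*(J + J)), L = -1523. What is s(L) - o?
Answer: -7047656036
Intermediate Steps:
s(J) = J + 2*J²*(3 + J) (s(J) = J + J*((3 + J)*(2*J)) = J + J*(2*J*(3 + J)) = J + 2*J²*(3 + J))
o = -3713647
s(L) - o = -1523*(1 + 2*(-1523)² + 6*(-1523)) - 1*(-3713647) = -1523*(1 + 2*2319529 - 9138) + 3713647 = -1523*(1 + 4639058 - 9138) + 3713647 = -1523*4629921 + 3713647 = -7051369683 + 3713647 = -7047656036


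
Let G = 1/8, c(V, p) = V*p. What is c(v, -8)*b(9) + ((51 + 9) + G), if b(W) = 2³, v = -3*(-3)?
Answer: -4127/8 ≈ -515.88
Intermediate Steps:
v = 9
b(W) = 8
G = ⅛ ≈ 0.12500
c(v, -8)*b(9) + ((51 + 9) + G) = (9*(-8))*8 + ((51 + 9) + ⅛) = -72*8 + (60 + ⅛) = -576 + 481/8 = -4127/8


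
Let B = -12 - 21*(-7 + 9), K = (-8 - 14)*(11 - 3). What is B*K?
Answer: 9504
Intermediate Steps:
K = -176 (K = -22*8 = -176)
B = -54 (B = -12 - 21*2 = -12 - 42 = -54)
B*K = -54*(-176) = 9504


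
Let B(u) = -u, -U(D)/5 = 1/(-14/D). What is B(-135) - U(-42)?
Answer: 150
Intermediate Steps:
U(D) = 5*D/14 (U(D) = -5*(-D/14) = -(-5)*D/14 = 5*D/14)
B(-135) - U(-42) = -1*(-135) - 5*(-42)/14 = 135 - 1*(-15) = 135 + 15 = 150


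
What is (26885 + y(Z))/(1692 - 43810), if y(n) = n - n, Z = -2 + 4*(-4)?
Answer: -26885/42118 ≈ -0.63833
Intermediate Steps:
Z = -18 (Z = -2 - 16 = -18)
y(n) = 0
(26885 + y(Z))/(1692 - 43810) = (26885 + 0)/(1692 - 43810) = 26885/(-42118) = 26885*(-1/42118) = -26885/42118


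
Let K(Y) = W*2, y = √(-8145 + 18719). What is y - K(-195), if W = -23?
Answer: 46 + √10574 ≈ 148.83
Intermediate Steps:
y = √10574 ≈ 102.83
K(Y) = -46 (K(Y) = -23*2 = -46)
y - K(-195) = √10574 - 1*(-46) = √10574 + 46 = 46 + √10574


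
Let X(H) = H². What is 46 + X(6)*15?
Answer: 586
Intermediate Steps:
46 + X(6)*15 = 46 + 6²*15 = 46 + 36*15 = 46 + 540 = 586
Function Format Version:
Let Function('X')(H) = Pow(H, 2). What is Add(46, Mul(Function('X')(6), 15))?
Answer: 586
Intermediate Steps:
Add(46, Mul(Function('X')(6), 15)) = Add(46, Mul(Pow(6, 2), 15)) = Add(46, Mul(36, 15)) = Add(46, 540) = 586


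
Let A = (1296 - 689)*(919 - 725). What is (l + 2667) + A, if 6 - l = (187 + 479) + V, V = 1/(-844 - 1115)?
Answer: 234619636/1959 ≈ 1.1977e+5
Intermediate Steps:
A = 117758 (A = 607*194 = 117758)
V = -1/1959 (V = 1/(-1959) = -1/1959 ≈ -0.00051046)
l = -1292939/1959 (l = 6 - ((187 + 479) - 1/1959) = 6 - (666 - 1/1959) = 6 - 1*1304693/1959 = 6 - 1304693/1959 = -1292939/1959 ≈ -660.00)
(l + 2667) + A = (-1292939/1959 + 2667) + 117758 = 3931714/1959 + 117758 = 234619636/1959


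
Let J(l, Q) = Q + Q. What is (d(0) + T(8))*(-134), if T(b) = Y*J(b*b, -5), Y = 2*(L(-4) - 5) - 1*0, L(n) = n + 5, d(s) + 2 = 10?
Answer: -11792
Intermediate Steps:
d(s) = 8 (d(s) = -2 + 10 = 8)
L(n) = 5 + n
J(l, Q) = 2*Q
Y = -8 (Y = 2*((5 - 4) - 5) - 1*0 = 2*(1 - 5) + 0 = 2*(-4) + 0 = -8 + 0 = -8)
T(b) = 80 (T(b) = -16*(-5) = -8*(-10) = 80)
(d(0) + T(8))*(-134) = (8 + 80)*(-134) = 88*(-134) = -11792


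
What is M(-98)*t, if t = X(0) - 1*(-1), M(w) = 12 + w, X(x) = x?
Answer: -86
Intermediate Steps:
t = 1 (t = 0 - 1*(-1) = 0 + 1 = 1)
M(-98)*t = (12 - 98)*1 = -86*1 = -86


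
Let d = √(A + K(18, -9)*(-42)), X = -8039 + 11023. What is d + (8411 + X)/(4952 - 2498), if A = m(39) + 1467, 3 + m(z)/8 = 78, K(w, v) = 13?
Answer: 107101/2454 ≈ 43.643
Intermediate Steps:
X = 2984
m(z) = 600 (m(z) = -24 + 8*78 = -24 + 624 = 600)
A = 2067 (A = 600 + 1467 = 2067)
d = 39 (d = √(2067 + 13*(-42)) = √(2067 - 546) = √1521 = 39)
d + (8411 + X)/(4952 - 2498) = 39 + (8411 + 2984)/(4952 - 2498) = 39 + 11395/2454 = 107101/2454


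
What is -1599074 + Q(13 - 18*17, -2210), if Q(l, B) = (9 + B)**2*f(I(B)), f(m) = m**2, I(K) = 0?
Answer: -1599074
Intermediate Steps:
Q(l, B) = 0 (Q(l, B) = (9 + B)**2*0**2 = (9 + B)**2*0 = 0)
-1599074 + Q(13 - 18*17, -2210) = -1599074 + 0 = -1599074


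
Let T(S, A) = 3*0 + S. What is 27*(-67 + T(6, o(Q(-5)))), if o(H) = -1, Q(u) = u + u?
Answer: -1647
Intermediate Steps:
Q(u) = 2*u
T(S, A) = S (T(S, A) = 0 + S = S)
27*(-67 + T(6, o(Q(-5)))) = 27*(-67 + 6) = 27*(-61) = -1647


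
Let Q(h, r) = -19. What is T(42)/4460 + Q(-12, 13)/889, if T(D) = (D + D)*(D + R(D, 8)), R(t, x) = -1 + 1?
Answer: 762913/991235 ≈ 0.76966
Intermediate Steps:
R(t, x) = 0
T(D) = 2*D² (T(D) = (D + D)*(D + 0) = (2*D)*D = 2*D²)
T(42)/4460 + Q(-12, 13)/889 = (2*42²)/4460 - 19/889 = (2*1764)*(1/4460) - 19*1/889 = 3528*(1/4460) - 19/889 = 882/1115 - 19/889 = 762913/991235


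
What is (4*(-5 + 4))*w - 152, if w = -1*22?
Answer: -64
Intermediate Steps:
w = -22
(4*(-5 + 4))*w - 152 = (4*(-5 + 4))*(-22) - 152 = (4*(-1))*(-22) - 152 = -4*(-22) - 152 = 88 - 152 = -64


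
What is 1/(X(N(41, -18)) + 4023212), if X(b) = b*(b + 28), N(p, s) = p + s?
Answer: 1/4024385 ≈ 2.4849e-7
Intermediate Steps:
X(b) = b*(28 + b)
1/(X(N(41, -18)) + 4023212) = 1/((41 - 18)*(28 + (41 - 18)) + 4023212) = 1/(23*(28 + 23) + 4023212) = 1/(23*51 + 4023212) = 1/(1173 + 4023212) = 1/4024385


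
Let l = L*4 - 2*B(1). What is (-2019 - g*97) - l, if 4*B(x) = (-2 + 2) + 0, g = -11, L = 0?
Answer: -952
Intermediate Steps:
B(x) = 0 (B(x) = ((-2 + 2) + 0)/4 = (0 + 0)/4 = (1/4)*0 = 0)
l = 0 (l = 0*4 - 2*0 = 0 + 0 = 0)
(-2019 - g*97) - l = (-2019 - (-11)*97) - 1*0 = (-2019 - 1*(-1067)) + 0 = (-2019 + 1067) + 0 = -952 + 0 = -952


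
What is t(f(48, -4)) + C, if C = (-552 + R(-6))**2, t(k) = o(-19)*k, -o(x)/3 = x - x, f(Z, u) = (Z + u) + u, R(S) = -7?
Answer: 312481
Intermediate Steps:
f(Z, u) = Z + 2*u
o(x) = 0 (o(x) = -3*(x - x) = -3*0 = 0)
t(k) = 0 (t(k) = 0*k = 0)
C = 312481 (C = (-552 - 7)**2 = (-559)**2 = 312481)
t(f(48, -4)) + C = 0 + 312481 = 312481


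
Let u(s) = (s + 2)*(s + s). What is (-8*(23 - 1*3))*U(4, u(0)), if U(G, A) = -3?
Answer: 480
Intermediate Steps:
u(s) = 2*s*(2 + s) (u(s) = (2 + s)*(2*s) = 2*s*(2 + s))
(-8*(23 - 1*3))*U(4, u(0)) = -8*(23 - 1*3)*(-3) = -8*(23 - 3)*(-3) = -8*20*(-3) = -160*(-3) = 480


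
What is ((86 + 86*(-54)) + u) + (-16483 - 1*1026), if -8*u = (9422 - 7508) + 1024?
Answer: -89737/4 ≈ -22434.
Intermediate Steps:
u = -1469/4 (u = -((9422 - 7508) + 1024)/8 = -(1914 + 1024)/8 = -1/8*2938 = -1469/4 ≈ -367.25)
((86 + 86*(-54)) + u) + (-16483 - 1*1026) = ((86 + 86*(-54)) - 1469/4) + (-16483 - 1*1026) = ((86 - 4644) - 1469/4) + (-16483 - 1026) = (-4558 - 1469/4) - 17509 = -19701/4 - 17509 = -89737/4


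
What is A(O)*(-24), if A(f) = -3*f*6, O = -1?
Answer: -432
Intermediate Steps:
A(f) = -18*f
A(O)*(-24) = -18*(-1)*(-24) = 18*(-24) = -432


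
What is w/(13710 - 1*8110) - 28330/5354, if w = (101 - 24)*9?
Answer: -11066977/2141600 ≈ -5.1676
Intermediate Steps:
w = 693 (w = 77*9 = 693)
w/(13710 - 1*8110) - 28330/5354 = 693/(13710 - 1*8110) - 28330/5354 = 693/(13710 - 8110) - 28330*1/5354 = 693/5600 - 14165/2677 = 693*(1/5600) - 14165/2677 = 99/800 - 14165/2677 = -11066977/2141600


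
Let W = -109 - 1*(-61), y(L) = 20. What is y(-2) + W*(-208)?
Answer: 10004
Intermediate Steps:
W = -48 (W = -109 + 61 = -48)
y(-2) + W*(-208) = 20 - 48*(-208) = 20 + 9984 = 10004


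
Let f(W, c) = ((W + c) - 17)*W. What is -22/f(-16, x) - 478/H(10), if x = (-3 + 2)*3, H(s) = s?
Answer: -68887/1440 ≈ -47.838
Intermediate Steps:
x = -3 (x = -1*3 = -3)
f(W, c) = W*(-17 + W + c) (f(W, c) = (-17 + W + c)*W = W*(-17 + W + c))
-22/f(-16, x) - 478/H(10) = -22*(-1/(16*(-17 - 16 - 3))) - 478/10 = -22/((-16*(-36))) - 478*⅒ = -22/576 - 239/5 = -22*1/576 - 239/5 = -11/288 - 239/5 = -68887/1440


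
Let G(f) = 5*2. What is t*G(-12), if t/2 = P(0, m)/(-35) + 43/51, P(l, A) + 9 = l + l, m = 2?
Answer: 7856/357 ≈ 22.006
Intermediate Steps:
G(f) = 10
P(l, A) = -9 + 2*l (P(l, A) = -9 + (l + l) = -9 + 2*l)
t = 3928/1785 (t = 2*((-9 + 2*0)/(-35) + 43/51) = 2*((-9 + 0)*(-1/35) + 43*(1/51)) = 2*(-9*(-1/35) + 43/51) = 2*(9/35 + 43/51) = 2*(1964/1785) = 3928/1785 ≈ 2.2006)
t*G(-12) = (3928/1785)*10 = 7856/357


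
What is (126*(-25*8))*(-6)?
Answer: 151200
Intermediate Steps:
(126*(-25*8))*(-6) = (126*(-200))*(-6) = -25200*(-6) = 151200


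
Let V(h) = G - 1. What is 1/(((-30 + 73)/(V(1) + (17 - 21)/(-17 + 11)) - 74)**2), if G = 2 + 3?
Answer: 196/822649 ≈ 0.00023825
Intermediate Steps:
G = 5
V(h) = 4 (V(h) = 5 - 1 = 4)
1/(((-30 + 73)/(V(1) + (17 - 21)/(-17 + 11)) - 74)**2) = 1/(((-30 + 73)/(4 + (17 - 21)/(-17 + 11)) - 74)**2) = 1/((43/(4 - 4/(-6)) - 74)**2) = 1/((43/(4 - 4*(-1/6)) - 74)**2) = 1/((43/(4 + 2/3) - 74)**2) = 1/((43/(14/3) - 74)**2) = 1/((43*(3/14) - 74)**2) = 1/((129/14 - 74)**2) = 1/((-907/14)**2) = 1/(822649/196) = 196/822649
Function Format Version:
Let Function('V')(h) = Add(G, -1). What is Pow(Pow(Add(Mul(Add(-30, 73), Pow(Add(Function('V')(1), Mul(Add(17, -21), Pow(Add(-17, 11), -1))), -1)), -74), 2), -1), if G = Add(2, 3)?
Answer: Rational(196, 822649) ≈ 0.00023825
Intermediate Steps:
G = 5
Function('V')(h) = 4 (Function('V')(h) = Add(5, -1) = 4)
Pow(Pow(Add(Mul(Add(-30, 73), Pow(Add(Function('V')(1), Mul(Add(17, -21), Pow(Add(-17, 11), -1))), -1)), -74), 2), -1) = Pow(Pow(Add(Mul(Add(-30, 73), Pow(Add(4, Mul(Add(17, -21), Pow(Add(-17, 11), -1))), -1)), -74), 2), -1) = Pow(Pow(Add(Mul(43, Pow(Add(4, Mul(-4, Pow(-6, -1))), -1)), -74), 2), -1) = Pow(Pow(Add(Mul(43, Pow(Add(4, Mul(-4, Rational(-1, 6))), -1)), -74), 2), -1) = Pow(Pow(Add(Mul(43, Pow(Add(4, Rational(2, 3)), -1)), -74), 2), -1) = Pow(Pow(Add(Mul(43, Pow(Rational(14, 3), -1)), -74), 2), -1) = Pow(Pow(Add(Mul(43, Rational(3, 14)), -74), 2), -1) = Pow(Pow(Add(Rational(129, 14), -74), 2), -1) = Pow(Pow(Rational(-907, 14), 2), -1) = Pow(Rational(822649, 196), -1) = Rational(196, 822649)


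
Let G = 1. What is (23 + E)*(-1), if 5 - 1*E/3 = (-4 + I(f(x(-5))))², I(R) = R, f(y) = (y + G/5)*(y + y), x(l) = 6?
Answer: 370762/25 ≈ 14830.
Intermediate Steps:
f(y) = 2*y*(⅕ + y) (f(y) = (y + 1/5)*(y + y) = (y + 1*(⅕))*(2*y) = (y + ⅕)*(2*y) = (⅕ + y)*(2*y) = 2*y*(⅕ + y))
E = -371337/25 (E = 15 - 3*(-4 + (⅖)*6*(1 + 5*6))² = 15 - 3*(-4 + (⅖)*6*(1 + 30))² = 15 - 3*(-4 + (⅖)*6*31)² = 15 - 3*(-4 + 372/5)² = 15 - 3*(352/5)² = 15 - 3*123904/25 = 15 - 371712/25 = -371337/25 ≈ -14853.)
(23 + E)*(-1) = (23 - 371337/25)*(-1) = -370762/25*(-1) = 370762/25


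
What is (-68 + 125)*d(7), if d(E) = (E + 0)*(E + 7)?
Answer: 5586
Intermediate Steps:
d(E) = E*(7 + E)
(-68 + 125)*d(7) = (-68 + 125)*(7*(7 + 7)) = 57*(7*14) = 57*98 = 5586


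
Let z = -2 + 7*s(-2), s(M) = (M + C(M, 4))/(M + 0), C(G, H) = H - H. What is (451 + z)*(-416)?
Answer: -189696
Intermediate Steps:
C(G, H) = 0
s(M) = 1 (s(M) = (M + 0)/(M + 0) = M/M = 1)
z = 5 (z = -2 + 7*1 = -2 + 7 = 5)
(451 + z)*(-416) = (451 + 5)*(-416) = 456*(-416) = -189696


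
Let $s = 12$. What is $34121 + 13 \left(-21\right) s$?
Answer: $30845$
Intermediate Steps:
$34121 + 13 \left(-21\right) s = 34121 + 13 \left(-21\right) 12 = 34121 - 3276 = 30845$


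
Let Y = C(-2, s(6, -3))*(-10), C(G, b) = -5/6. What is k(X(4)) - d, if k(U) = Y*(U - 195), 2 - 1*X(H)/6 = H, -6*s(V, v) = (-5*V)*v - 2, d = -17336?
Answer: 15611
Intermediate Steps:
s(V, v) = ⅓ + 5*V*v/6 (s(V, v) = -((-5*V)*v - 2)/6 = -(-5*V*v - 2)/6 = -(-2 - 5*V*v)/6 = ⅓ + 5*V*v/6)
C(G, b) = -⅚ (C(G, b) = -5*⅙ = -⅚)
X(H) = 12 - 6*H
Y = 25/3 (Y = -⅚*(-10) = 25/3 ≈ 8.3333)
k(U) = -1625 + 25*U/3 (k(U) = 25*(U - 195)/3 = 25*(-195 + U)/3 = -1625 + 25*U/3)
k(X(4)) - d = (-1625 + 25*(12 - 6*4)/3) - 1*(-17336) = (-1625 + 25*(12 - 24)/3) + 17336 = (-1625 + (25/3)*(-12)) + 17336 = (-1625 - 100) + 17336 = -1725 + 17336 = 15611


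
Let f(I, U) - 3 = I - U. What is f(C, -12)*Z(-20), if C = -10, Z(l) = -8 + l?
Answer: -140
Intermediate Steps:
f(I, U) = 3 + I - U (f(I, U) = 3 + (I - U) = 3 + I - U)
f(C, -12)*Z(-20) = (3 - 10 - 1*(-12))*(-8 - 20) = (3 - 10 + 12)*(-28) = 5*(-28) = -140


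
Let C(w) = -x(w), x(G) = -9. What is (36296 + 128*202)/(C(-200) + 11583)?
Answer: 7769/1449 ≈ 5.3616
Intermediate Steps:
C(w) = 9 (C(w) = -1*(-9) = 9)
(36296 + 128*202)/(C(-200) + 11583) = (36296 + 128*202)/(9 + 11583) = (36296 + 25856)/11592 = 62152*(1/11592) = 7769/1449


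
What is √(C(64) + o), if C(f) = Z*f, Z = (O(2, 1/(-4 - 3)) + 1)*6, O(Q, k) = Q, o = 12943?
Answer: √14095 ≈ 118.72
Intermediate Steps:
Z = 18 (Z = (2 + 1)*6 = 3*6 = 18)
C(f) = 18*f
√(C(64) + o) = √(18*64 + 12943) = √(1152 + 12943) = √14095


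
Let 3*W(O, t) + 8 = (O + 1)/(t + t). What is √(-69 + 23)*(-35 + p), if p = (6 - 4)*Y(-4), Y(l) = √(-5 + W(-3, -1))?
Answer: I*√46*(-105 + 2*I*√66)/3 ≈ -36.733 - 237.38*I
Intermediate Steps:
W(O, t) = -8/3 + (1 + O)/(6*t) (W(O, t) = -8/3 + ((O + 1)/(t + t))/3 = -8/3 + ((1 + O)/((2*t)))/3 = -8/3 + ((1 + O)*(1/(2*t)))/3 = -8/3 + ((1 + O)/(2*t))/3 = -8/3 + (1 + O)/(6*t))
Y(l) = I*√66/3 (Y(l) = √(-5 + (⅙)*(1 - 3 - 16*(-1))/(-1)) = √(-5 + (⅙)*(-1)*(1 - 3 + 16)) = √(-5 + (⅙)*(-1)*14) = √(-5 - 7/3) = √(-22/3) = I*√66/3)
p = 2*I*√66/3 (p = (6 - 4)*(I*√66/3) = 2*(I*√66/3) = 2*I*√66/3 ≈ 5.416*I)
√(-69 + 23)*(-35 + p) = √(-69 + 23)*(-35 + 2*I*√66/3) = √(-46)*(-35 + 2*I*√66/3) = (I*√46)*(-35 + 2*I*√66/3) = I*√46*(-35 + 2*I*√66/3)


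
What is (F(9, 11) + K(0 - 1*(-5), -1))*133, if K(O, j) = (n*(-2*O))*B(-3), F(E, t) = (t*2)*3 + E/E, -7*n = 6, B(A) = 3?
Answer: 12331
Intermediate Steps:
n = -6/7 (n = -⅐*6 = -6/7 ≈ -0.85714)
F(E, t) = 1 + 6*t (F(E, t) = (2*t)*3 + 1 = 6*t + 1 = 1 + 6*t)
K(O, j) = 36*O/7 (K(O, j) = -(-12)*O/7*3 = (12*O/7)*3 = 36*O/7)
(F(9, 11) + K(0 - 1*(-5), -1))*133 = ((1 + 6*11) + 36*(0 - 1*(-5))/7)*133 = ((1 + 66) + 36*(0 + 5)/7)*133 = (67 + (36/7)*5)*133 = (67 + 180/7)*133 = (649/7)*133 = 12331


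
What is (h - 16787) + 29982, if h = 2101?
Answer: 15296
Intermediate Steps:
(h - 16787) + 29982 = (2101 - 16787) + 29982 = -14686 + 29982 = 15296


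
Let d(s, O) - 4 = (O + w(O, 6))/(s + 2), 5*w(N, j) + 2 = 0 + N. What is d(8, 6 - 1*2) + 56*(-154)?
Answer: -215489/25 ≈ -8619.6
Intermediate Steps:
w(N, j) = -⅖ + N/5 (w(N, j) = -⅖ + (0 + N)/5 = -⅖ + N/5)
d(s, O) = 4 + (-⅖ + 6*O/5)/(2 + s) (d(s, O) = 4 + (O + (-⅖ + O/5))/(s + 2) = 4 + (-⅖ + 6*O/5)/(2 + s))
d(8, 6 - 1*2) + 56*(-154) = 2*(19 + 3*(6 - 1*2) + 10*8)/(5*(2 + 8)) + 56*(-154) = (⅖)*(19 + 3*(6 - 2) + 80)/10 - 8624 = (⅖)*(⅒)*(19 + 3*4 + 80) - 8624 = (⅖)*(⅒)*(19 + 12 + 80) - 8624 = (⅖)*(⅒)*111 - 8624 = 111/25 - 8624 = -215489/25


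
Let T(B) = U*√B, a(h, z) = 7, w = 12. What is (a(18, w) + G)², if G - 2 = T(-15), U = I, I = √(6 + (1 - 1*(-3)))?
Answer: -69 + 90*I*√6 ≈ -69.0 + 220.45*I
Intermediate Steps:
I = √10 (I = √(6 + (1 + 3)) = √(6 + 4) = √10 ≈ 3.1623)
U = √10 ≈ 3.1623
T(B) = √10*√B
G = 2 + 5*I*√6 (G = 2 + √10*√(-15) = 2 + √10*(I*√15) = 2 + 5*I*√6 ≈ 2.0 + 12.247*I)
(a(18, w) + G)² = (7 + (2 + 5*I*√6))² = (9 + 5*I*√6)²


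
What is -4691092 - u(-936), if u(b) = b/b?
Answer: -4691093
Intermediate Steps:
u(b) = 1
-4691092 - u(-936) = -4691092 - 1*1 = -4691092 - 1 = -4691093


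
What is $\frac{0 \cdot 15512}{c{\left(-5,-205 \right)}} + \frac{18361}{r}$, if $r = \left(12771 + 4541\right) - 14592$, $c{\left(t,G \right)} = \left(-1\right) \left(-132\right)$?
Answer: $\frac{18361}{2720} \approx 6.7504$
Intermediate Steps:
$c{\left(t,G \right)} = 132$
$r = 2720$ ($r = 17312 - 14592 = 2720$)
$\frac{0 \cdot 15512}{c{\left(-5,-205 \right)}} + \frac{18361}{r} = \frac{0 \cdot 15512}{132} + \frac{18361}{2720} = 0 \cdot \frac{1}{132} + 18361 \cdot \frac{1}{2720} = 0 + \frac{18361}{2720} = \frac{18361}{2720}$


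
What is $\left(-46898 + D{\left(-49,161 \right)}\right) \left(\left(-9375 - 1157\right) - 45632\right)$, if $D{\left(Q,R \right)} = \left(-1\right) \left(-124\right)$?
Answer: $2627014936$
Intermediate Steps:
$D{\left(Q,R \right)} = 124$
$\left(-46898 + D{\left(-49,161 \right)}\right) \left(\left(-9375 - 1157\right) - 45632\right) = \left(-46898 + 124\right) \left(\left(-9375 - 1157\right) - 45632\right) = - 46774 \left(\left(-9375 - 1157\right) - 45632\right) = - 46774 \left(-10532 - 45632\right) = \left(-46774\right) \left(-56164\right) = 2627014936$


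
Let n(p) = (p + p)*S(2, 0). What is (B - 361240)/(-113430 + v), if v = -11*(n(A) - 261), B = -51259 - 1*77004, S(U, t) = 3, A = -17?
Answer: 489503/109437 ≈ 4.4729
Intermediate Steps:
n(p) = 6*p (n(p) = (p + p)*3 = (2*p)*3 = 6*p)
B = -128263 (B = -51259 - 77004 = -128263)
v = 3993 (v = -11*(6*(-17) - 261) = -11*(-102 - 261) = -11*(-363) = 3993)
(B - 361240)/(-113430 + v) = (-128263 - 361240)/(-113430 + 3993) = -489503/(-109437) = -489503*(-1/109437) = 489503/109437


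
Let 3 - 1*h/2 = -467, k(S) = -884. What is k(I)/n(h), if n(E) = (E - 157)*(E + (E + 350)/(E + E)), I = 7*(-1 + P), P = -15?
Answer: -166192/138472767 ≈ -0.0012002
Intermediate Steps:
I = -112 (I = 7*(-1 - 15) = 7*(-16) = -112)
h = 940 (h = 6 - 2*(-467) = 6 + 934 = 940)
n(E) = (-157 + E)*(E + (350 + E)/(2*E)) (n(E) = (-157 + E)*(E + (350 + E)/((2*E))) = (-157 + E)*(E + (350 + E)*(1/(2*E))) = (-157 + E)*(E + (350 + E)/(2*E)))
k(I)/n(h) = -884/(193/2 + 940² - 27475/940 - 313/2*940) = -884/(193/2 + 883600 - 27475*1/940 - 147110) = -884/(193/2 + 883600 - 5495/188 - 147110) = -884/138472767/188 = -884*188/138472767 = -166192/138472767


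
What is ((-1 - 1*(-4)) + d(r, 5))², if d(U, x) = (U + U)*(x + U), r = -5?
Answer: 9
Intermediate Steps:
d(U, x) = 2*U*(U + x) (d(U, x) = (2*U)*(U + x) = 2*U*(U + x))
((-1 - 1*(-4)) + d(r, 5))² = ((-1 - 1*(-4)) + 2*(-5)*(-5 + 5))² = ((-1 + 4) + 2*(-5)*0)² = (3 + 0)² = 3² = 9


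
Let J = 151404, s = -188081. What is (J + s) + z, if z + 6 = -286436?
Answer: -323119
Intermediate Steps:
z = -286442 (z = -6 - 286436 = -286442)
(J + s) + z = (151404 - 188081) - 286442 = -36677 - 286442 = -323119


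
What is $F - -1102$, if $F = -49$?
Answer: $1053$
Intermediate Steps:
$F - -1102 = -49 - -1102 = -49 + 1102 = 1053$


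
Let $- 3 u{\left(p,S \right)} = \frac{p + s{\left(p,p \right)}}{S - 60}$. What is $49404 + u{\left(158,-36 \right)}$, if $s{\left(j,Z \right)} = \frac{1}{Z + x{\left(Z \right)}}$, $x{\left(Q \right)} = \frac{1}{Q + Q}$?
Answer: $\frac{355207638053}{7189776} \approx 49405.0$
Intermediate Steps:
$x{\left(Q \right)} = \frac{1}{2 Q}$
$s{\left(j,Z \right)} = \frac{1}{Z + \frac{1}{2 Z}}$
$u{\left(p,S \right)} = - \frac{p + \frac{2 p}{1 + 2 p^{2}}}{3 \left(-60 + S\right)}$ ($u{\left(p,S \right)} = - \frac{\left(p + \frac{2 p}{1 + 2 p^{2}}\right) \frac{1}{S - 60}}{3} = - \frac{\left(p + \frac{2 p}{1 + 2 p^{2}}\right) \frac{1}{-60 + S}}{3} = - \frac{\frac{1}{-60 + S} \left(p + \frac{2 p}{1 + 2 p^{2}}\right)}{3} = - \frac{p + \frac{2 p}{1 + 2 p^{2}}}{3 \left(-60 + S\right)}$)
$49404 + u{\left(158,-36 \right)} = 49404 + \frac{1}{3} \cdot 158 \frac{1}{1 + 2 \cdot 158^{2}} \frac{1}{-60 - 36} \left(-3 - 2 \cdot 158^{2}\right) = 49404 + \frac{1}{3} \cdot 158 \frac{1}{1 + 2 \cdot 24964} \frac{1}{-96} \left(-3 - 49928\right) = 49404 + \frac{1}{3} \cdot 158 \frac{1}{1 + 49928} \left(- \frac{1}{96}\right) \left(-3 - 49928\right) = 49404 + \frac{1}{3} \cdot 158 \cdot \frac{1}{49929} \left(- \frac{1}{96}\right) \left(-49931\right) = 49404 + \frac{3944549}{7189776} = \frac{355207638053}{7189776}$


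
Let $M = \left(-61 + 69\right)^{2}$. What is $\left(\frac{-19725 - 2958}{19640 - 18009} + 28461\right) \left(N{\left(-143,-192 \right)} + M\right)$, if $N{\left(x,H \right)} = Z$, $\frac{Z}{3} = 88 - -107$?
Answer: $\frac{30111787992}{1631} \approx 1.8462 \cdot 10^{7}$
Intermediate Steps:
$Z = 585$ ($Z = 3 \left(88 - -107\right) = 3 \left(88 + 107\right) = 3 \cdot 195 = 585$)
$M = 64$ ($M = 8^{2} = 64$)
$N{\left(x,H \right)} = 585$
$\left(\frac{-19725 - 2958}{19640 - 18009} + 28461\right) \left(N{\left(-143,-192 \right)} + M\right) = \left(\frac{-19725 - 2958}{19640 - 18009} + 28461\right) \left(585 + 64\right) = \left(- \frac{22683}{1631} + 28461\right) 649 = \frac{46397208}{1631} \cdot 649 = \frac{30111787992}{1631}$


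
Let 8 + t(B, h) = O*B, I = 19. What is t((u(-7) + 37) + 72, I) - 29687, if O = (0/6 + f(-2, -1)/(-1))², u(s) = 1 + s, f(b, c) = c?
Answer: -29592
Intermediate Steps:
O = 1 (O = (0/6 - 1/(-1))² = (0*(⅙) - 1*(-1))² = (0 + 1)² = 1² = 1)
t(B, h) = -8 + B (t(B, h) = -8 + 1*B = -8 + B)
t((u(-7) + 37) + 72, I) - 29687 = (-8 + (((1 - 7) + 37) + 72)) - 29687 = (-8 + ((-6 + 37) + 72)) - 29687 = (-8 + (31 + 72)) - 29687 = (-8 + 103) - 29687 = 95 - 29687 = -29592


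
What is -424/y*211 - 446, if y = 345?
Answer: -243334/345 ≈ -705.32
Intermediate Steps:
-424/y*211 - 446 = -424/345*211 - 446 = -89464/345 - 446 = -243334/345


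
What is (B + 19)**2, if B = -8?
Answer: 121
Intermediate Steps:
(B + 19)**2 = (-8 + 19)**2 = 11**2 = 121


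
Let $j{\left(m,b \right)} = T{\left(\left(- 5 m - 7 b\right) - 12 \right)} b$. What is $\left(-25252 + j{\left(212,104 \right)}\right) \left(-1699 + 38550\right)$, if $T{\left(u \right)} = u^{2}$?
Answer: $12416382398548$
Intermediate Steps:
$j{\left(m,b \right)} = b \left(-12 - 7 b - 5 m\right)^{2}$ ($j{\left(m,b \right)} = \left(\left(- 5 m - 7 b\right) - 12\right)^{2} b = \left(\left(- 7 b - 5 m\right) - 12\right)^{2} b = \left(-12 - 7 b - 5 m\right)^{2} b = b \left(-12 - 7 b - 5 m\right)^{2}$)
$\left(-25252 + j{\left(212,104 \right)}\right) \left(-1699 + 38550\right) = \left(-25252 + 104 \left(12 + 5 \cdot 212 + 7 \cdot 104\right)^{2}\right) \left(-1699 + 38550\right) = \left(-25252 + 104 \left(12 + 1060 + 728\right)^{2}\right) 36851 = \left(-25252 + 104 \cdot 1800^{2}\right) 36851 = \left(-25252 + 104 \cdot 3240000\right) 36851 = \left(-25252 + 336960000\right) 36851 = 336934748 \cdot 36851 = 12416382398548$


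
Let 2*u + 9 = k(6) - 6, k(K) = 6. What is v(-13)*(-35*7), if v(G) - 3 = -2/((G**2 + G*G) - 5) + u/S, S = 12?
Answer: -1709365/2664 ≈ -641.65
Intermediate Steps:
u = -9/2 (u = -9/2 + (6 - 6)/2 = -9/2 + (1/2)*0 = -9/2 + 0 = -9/2 ≈ -4.5000)
v(G) = 21/8 - 2/(-5 + 2*G**2) (v(G) = 3 + (-2/((G**2 + G*G) - 5) - 9/2/12) = 3 + (-2/((G**2 + G**2) - 5) - 9/2*1/12) = 3 + (-2/(2*G**2 - 5) - 3/8) = 3 + (-2/(-5 + 2*G**2) - 3/8) = 3 + (-3/8 - 2/(-5 + 2*G**2)) = 21/8 - 2/(-5 + 2*G**2))
v(-13)*(-35*7) = ((-121 + 42*(-13)**2)/(8*(-5 + 2*(-13)**2)))*(-35*7) = ((-121 + 42*169)/(8*(-5 + 2*169)))*(-245) = ((-121 + 7098)/(8*(-5 + 338)))*(-245) = ((1/8)*6977/333)*(-245) = ((1/8)*(1/333)*6977)*(-245) = (6977/2664)*(-245) = -1709365/2664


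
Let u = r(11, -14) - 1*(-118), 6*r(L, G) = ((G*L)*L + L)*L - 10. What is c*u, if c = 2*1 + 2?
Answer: -35630/3 ≈ -11877.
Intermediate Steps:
r(L, G) = -5/3 + L*(L + G*L²)/6 (r(L, G) = (((G*L)*L + L)*L - 10)/6 = ((G*L² + L)*L - 10)/6 = ((L + G*L²)*L - 10)/6 = (L*(L + G*L²) - 10)/6 = (-10 + L*(L + G*L²))/6 = -5/3 + L*(L + G*L²)/6)
c = 4 (c = 2 + 2 = 4)
u = -17815/6 (u = (-5/3 + (⅙)*11² + (⅙)*(-14)*11³) - 1*(-118) = (-5/3 + (⅙)*121 + (⅙)*(-14)*1331) + 118 = (-5/3 + 121/6 - 9317/3) + 118 = -18523/6 + 118 = -17815/6 ≈ -2969.2)
c*u = 4*(-17815/6) = -35630/3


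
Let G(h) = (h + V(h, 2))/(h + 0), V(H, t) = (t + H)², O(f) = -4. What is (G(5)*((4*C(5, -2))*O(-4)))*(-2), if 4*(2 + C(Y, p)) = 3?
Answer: -432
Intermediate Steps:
C(Y, p) = -5/4 (C(Y, p) = -2 + (¼)*3 = -2 + ¾ = -5/4)
V(H, t) = (H + t)²
G(h) = (h + (2 + h)²)/h (G(h) = (h + (h + 2)²)/(h + 0) = (h + (2 + h)²)/h)
(G(5)*((4*C(5, -2))*O(-4)))*(-2) = (((5 + (2 + 5)²)/5)*((4*(-5/4))*(-4)))*(-2) = (((5 + 7²)/5)*(-5*(-4)))*(-2) = (((5 + 49)/5)*20)*(-2) = (((⅕)*54)*20)*(-2) = ((54/5)*20)*(-2) = 216*(-2) = -432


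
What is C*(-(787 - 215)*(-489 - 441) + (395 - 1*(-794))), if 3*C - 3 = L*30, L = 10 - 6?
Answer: 21859109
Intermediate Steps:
L = 4
C = 41 (C = 1 + (4*30)/3 = 1 + (⅓)*120 = 1 + 40 = 41)
C*(-(787 - 215)*(-489 - 441) + (395 - 1*(-794))) = 41*(-(787 - 215)*(-489 - 441) + (395 - 1*(-794))) = 41*(-572*(-930) + (395 + 794)) = 41*(-1*(-531960) + 1189) = 41*(531960 + 1189) = 41*533149 = 21859109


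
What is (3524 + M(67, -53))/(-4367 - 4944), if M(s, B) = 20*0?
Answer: -3524/9311 ≈ -0.37848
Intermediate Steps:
M(s, B) = 0
(3524 + M(67, -53))/(-4367 - 4944) = (3524 + 0)/(-4367 - 4944) = 3524/(-9311) = 3524*(-1/9311) = -3524/9311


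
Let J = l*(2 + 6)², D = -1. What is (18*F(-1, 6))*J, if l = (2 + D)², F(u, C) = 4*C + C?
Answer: 34560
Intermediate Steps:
F(u, C) = 5*C
l = 1 (l = (2 - 1)² = 1² = 1)
J = 64 (J = 1*(2 + 6)² = 1*8² = 1*64 = 64)
(18*F(-1, 6))*J = (18*(5*6))*64 = (18*30)*64 = 540*64 = 34560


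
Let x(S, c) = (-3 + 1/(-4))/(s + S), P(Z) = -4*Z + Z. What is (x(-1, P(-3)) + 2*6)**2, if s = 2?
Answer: 1225/16 ≈ 76.563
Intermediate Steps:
P(Z) = -3*Z
x(S, c) = -13/(4*(2 + S)) (x(S, c) = (-3 + 1/(-4))/(2 + S) = (-3 - 1/4)/(2 + S) = -13/(4*(2 + S)))
(x(-1, P(-3)) + 2*6)**2 = (-13/(8 + 4*(-1)) + 2*6)**2 = (-13/(8 - 4) + 12)**2 = (-13/4 + 12)**2 = (35/4)**2 = 1225/16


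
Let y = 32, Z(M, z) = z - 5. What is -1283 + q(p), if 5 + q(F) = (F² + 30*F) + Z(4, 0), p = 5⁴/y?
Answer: -333407/1024 ≈ -325.59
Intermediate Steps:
Z(M, z) = -5 + z
p = 625/32 (p = 5⁴/32 = 625*(1/32) = 625/32 ≈ 19.531)
q(F) = -10 + F² + 30*F (q(F) = -5 + ((F² + 30*F) + (-5 + 0)) = -5 + ((F² + 30*F) - 5) = -5 + (-5 + F² + 30*F) = -10 + F² + 30*F)
-1283 + q(p) = -1283 + (-10 + (625/32)² + 30*(625/32)) = -1283 + (-10 + 390625/1024 + 9375/16) = -1283 + 980385/1024 = -333407/1024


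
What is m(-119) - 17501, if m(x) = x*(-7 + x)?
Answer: -2507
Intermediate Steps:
m(-119) - 17501 = -119*(-7 - 119) - 17501 = -119*(-126) - 17501 = 14994 - 17501 = -2507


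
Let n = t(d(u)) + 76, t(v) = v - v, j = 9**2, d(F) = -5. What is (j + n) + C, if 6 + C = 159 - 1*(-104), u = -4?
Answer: 414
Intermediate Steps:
j = 81
C = 257 (C = -6 + (159 - 1*(-104)) = -6 + (159 + 104) = -6 + 263 = 257)
t(v) = 0
n = 76 (n = 0 + 76 = 76)
(j + n) + C = (81 + 76) + 257 = 157 + 257 = 414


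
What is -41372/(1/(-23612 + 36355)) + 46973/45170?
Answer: -23813777350347/45170 ≈ -5.2720e+8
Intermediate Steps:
-41372/(1/(-23612 + 36355)) + 46973/45170 = -41372/(1/12743) + 46973*(1/45170) = -41372/1/12743 + 46973/45170 = -41372*12743 + 46973/45170 = -527203396 + 46973/45170 = -23813777350347/45170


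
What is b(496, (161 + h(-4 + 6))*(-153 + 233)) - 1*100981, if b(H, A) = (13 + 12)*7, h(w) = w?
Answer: -100806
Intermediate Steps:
b(H, A) = 175 (b(H, A) = 25*7 = 175)
b(496, (161 + h(-4 + 6))*(-153 + 233)) - 1*100981 = 175 - 1*100981 = 175 - 100981 = -100806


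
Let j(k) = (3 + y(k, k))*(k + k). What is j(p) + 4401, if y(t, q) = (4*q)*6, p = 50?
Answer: 124701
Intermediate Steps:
y(t, q) = 24*q
j(k) = 2*k*(3 + 24*k) (j(k) = (3 + 24*k)*(k + k) = (3 + 24*k)*(2*k) = 2*k*(3 + 24*k))
j(p) + 4401 = 6*50*(1 + 8*50) + 4401 = 6*50*(1 + 400) + 4401 = 6*50*401 + 4401 = 120300 + 4401 = 124701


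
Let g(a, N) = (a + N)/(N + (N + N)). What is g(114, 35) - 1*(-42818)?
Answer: 4496039/105 ≈ 42819.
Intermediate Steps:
g(a, N) = (N + a)/(3*N) (g(a, N) = (N + a)/(N + 2*N) = (N + a)/((3*N)) = (N + a)*(1/(3*N)) = (N + a)/(3*N))
g(114, 35) - 1*(-42818) = (1/3)*(35 + 114)/35 - 1*(-42818) = (1/3)*(1/35)*149 + 42818 = 149/105 + 42818 = 4496039/105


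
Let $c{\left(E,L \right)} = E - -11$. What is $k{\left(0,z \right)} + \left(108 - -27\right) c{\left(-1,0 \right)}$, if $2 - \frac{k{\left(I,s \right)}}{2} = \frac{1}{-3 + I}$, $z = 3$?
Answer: $\frac{4064}{3} \approx 1354.7$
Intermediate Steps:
$k{\left(I,s \right)} = 4 - \frac{2}{-3 + I}$
$c{\left(E,L \right)} = 11 + E$ ($c{\left(E,L \right)} = E + 11 = 11 + E$)
$k{\left(0,z \right)} + \left(108 - -27\right) c{\left(-1,0 \right)} = \frac{2 \left(-7 + 2 \cdot 0\right)}{-3 + 0} + \left(108 - -27\right) \left(11 - 1\right) = \frac{2 \left(-7 + 0\right)}{-3} + \left(108 + 27\right) 10 = 2 \left(- \frac{1}{3}\right) \left(-7\right) + 135 \cdot 10 = \frac{14}{3} + 1350 = \frac{4064}{3}$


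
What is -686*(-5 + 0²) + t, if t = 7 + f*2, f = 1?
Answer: 3439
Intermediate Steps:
t = 9 (t = 7 + 1*2 = 7 + 2 = 9)
-686*(-5 + 0²) + t = -686*(-5 + 0²) + 9 = -686*(-5 + 0) + 9 = -686*(-5) + 9 = -98*(-35) + 9 = 3430 + 9 = 3439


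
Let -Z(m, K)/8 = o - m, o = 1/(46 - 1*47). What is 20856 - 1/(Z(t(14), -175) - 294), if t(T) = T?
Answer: 3628945/174 ≈ 20856.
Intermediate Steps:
o = -1 (o = 1/(46 - 47) = 1/(-1) = -1)
Z(m, K) = 8 + 8*m (Z(m, K) = -8*(-1 - m) = 8 + 8*m)
20856 - 1/(Z(t(14), -175) - 294) = 20856 - 1/((8 + 8*14) - 294) = 20856 - 1/((8 + 112) - 294) = 20856 - 1/(120 - 294) = 20856 - 1/(-174) = 20856 - 1*(-1/174) = 20856 + 1/174 = 3628945/174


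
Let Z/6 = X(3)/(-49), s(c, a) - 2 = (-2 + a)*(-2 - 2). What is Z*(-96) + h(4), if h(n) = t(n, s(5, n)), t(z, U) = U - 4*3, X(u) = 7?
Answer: 450/7 ≈ 64.286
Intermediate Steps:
s(c, a) = 10 - 4*a (s(c, a) = 2 + (-2 + a)*(-2 - 2) = 2 + (-2 + a)*(-4) = 2 + (8 - 4*a) = 10 - 4*a)
t(z, U) = -12 + U (t(z, U) = U - 12 = -12 + U)
h(n) = -2 - 4*n (h(n) = -12 + (10 - 4*n) = -2 - 4*n)
Z = -6/7 (Z = 6*(7/(-49)) = 6*(7*(-1/49)) = 6*(-⅐) = -6/7 ≈ -0.85714)
Z*(-96) + h(4) = -6/7*(-96) + (-2 - 4*4) = 576/7 + (-2 - 16) = 576/7 - 18 = 450/7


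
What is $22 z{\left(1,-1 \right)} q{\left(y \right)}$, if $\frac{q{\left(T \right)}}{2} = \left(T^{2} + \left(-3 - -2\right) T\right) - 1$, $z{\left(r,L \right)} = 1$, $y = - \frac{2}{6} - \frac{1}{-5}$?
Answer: $- \frac{8404}{225} \approx -37.351$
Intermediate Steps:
$y = - \frac{2}{15}$ ($y = \left(-2\right) \frac{1}{6} - - \frac{1}{5} = - \frac{1}{3} + \frac{1}{5} = - \frac{2}{15} \approx -0.13333$)
$q{\left(T \right)} = -2 - 2 T + 2 T^{2}$ ($q{\left(T \right)} = 2 \left(\left(T^{2} + \left(-3 - -2\right) T\right) - 1\right) = 2 \left(\left(T^{2} + \left(-3 + 2\right) T\right) - 1\right) = 2 \left(\left(T^{2} - T\right) - 1\right) = 2 \left(-1 + T^{2} - T\right) = -2 - 2 T + 2 T^{2}$)
$22 z{\left(1,-1 \right)} q{\left(y \right)} = 22 \cdot 1 \left(-2 - - \frac{4}{15} + 2 \left(- \frac{2}{15}\right)^{2}\right) = 22 \left(-2 + \frac{4}{15} + 2 \cdot \frac{4}{225}\right) = 22 \left(-2 + \frac{4}{15} + \frac{8}{225}\right) = 22 \left(- \frac{382}{225}\right) = - \frac{8404}{225}$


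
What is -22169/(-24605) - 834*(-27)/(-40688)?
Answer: 24854063/71509160 ≈ 0.34756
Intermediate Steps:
-22169/(-24605) - 834*(-27)/(-40688) = -22169*(-1/24605) + 22518*(-1/40688) = 3167/3515 - 11259/20344 = 24854063/71509160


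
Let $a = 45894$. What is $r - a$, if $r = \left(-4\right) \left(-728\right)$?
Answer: $-42982$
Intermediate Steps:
$r = 2912$
$r - a = 2912 - 45894 = -42982$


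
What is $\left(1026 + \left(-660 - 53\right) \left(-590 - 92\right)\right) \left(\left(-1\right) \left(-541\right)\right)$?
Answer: $263624972$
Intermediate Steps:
$\left(1026 + \left(-660 - 53\right) \left(-590 - 92\right)\right) \left(\left(-1\right) \left(-541\right)\right) = \left(1026 - -486266\right) 541 = \left(1026 + 486266\right) 541 = 487292 \cdot 541 = 263624972$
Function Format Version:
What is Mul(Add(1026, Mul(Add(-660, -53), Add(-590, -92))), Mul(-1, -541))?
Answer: 263624972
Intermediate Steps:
Mul(Add(1026, Mul(Add(-660, -53), Add(-590, -92))), Mul(-1, -541)) = Mul(Add(1026, Mul(-713, -682)), 541) = Mul(Add(1026, 486266), 541) = Mul(487292, 541) = 263624972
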